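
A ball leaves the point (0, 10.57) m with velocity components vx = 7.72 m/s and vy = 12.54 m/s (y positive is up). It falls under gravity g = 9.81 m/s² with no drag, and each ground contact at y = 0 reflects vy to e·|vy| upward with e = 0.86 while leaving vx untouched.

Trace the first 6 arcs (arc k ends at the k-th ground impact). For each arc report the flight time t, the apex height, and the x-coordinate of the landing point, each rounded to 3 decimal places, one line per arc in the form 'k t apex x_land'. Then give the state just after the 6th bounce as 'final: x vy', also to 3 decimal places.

Arc 1: start y=10.570, vy=12.540 → t=3.225, apex=18.585, x_land=24.896, impact vy=-19.095
  bounce: vy ← 0.86·19.095 = 16.422
Arc 2: start y=0.000, vy=16.422 → t=3.348, apex=13.745, x_land=50.742, impact vy=-16.422
  bounce: vy ← 0.86·16.422 = 14.123
Arc 3: start y=0.000, vy=14.123 → t=2.879, apex=10.166, x_land=72.971, impact vy=-14.123
  bounce: vy ← 0.86·14.123 = 12.146
Arc 4: start y=0.000, vy=12.146 → t=2.476, apex=7.519, x_land=92.087, impact vy=-12.146
  bounce: vy ← 0.86·12.146 = 10.445
Arc 5: start y=0.000, vy=10.445 → t=2.130, apex=5.561, x_land=108.527, impact vy=-10.445
  bounce: vy ← 0.86·10.445 = 8.983
Arc 6: start y=0.000, vy=8.983 → t=1.831, apex=4.113, x_land=122.665, impact vy=-8.983
  bounce: vy ← 0.86·8.983 = 7.725

1 3.225 18.585 24.896
2 3.348 13.745 50.742
3 2.879 10.166 72.971
4 2.476 7.519 92.087
5 2.130 5.561 108.527
6 1.831 4.113 122.665
final: 122.665 7.725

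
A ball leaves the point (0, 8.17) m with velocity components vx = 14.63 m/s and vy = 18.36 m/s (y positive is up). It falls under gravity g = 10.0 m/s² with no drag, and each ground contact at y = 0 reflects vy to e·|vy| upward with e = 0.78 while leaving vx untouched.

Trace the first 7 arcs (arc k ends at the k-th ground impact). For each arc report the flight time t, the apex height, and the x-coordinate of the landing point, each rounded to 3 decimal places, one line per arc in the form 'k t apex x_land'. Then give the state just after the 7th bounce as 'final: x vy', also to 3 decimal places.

Arc 1: start y=8.170, vy=18.360 → t=4.073, apex=25.024, x_land=59.590, impact vy=-22.372
  bounce: vy ← 0.78·22.372 = 17.450
Arc 2: start y=0.000, vy=17.450 → t=3.490, apex=15.225, x_land=110.649, impact vy=-17.450
  bounce: vy ← 0.78·17.450 = 13.611
Arc 3: start y=0.000, vy=13.611 → t=2.722, apex=9.263, x_land=150.474, impact vy=-13.611
  bounce: vy ← 0.78·13.611 = 10.616
Arc 4: start y=0.000, vy=10.616 → t=2.123, apex=5.636, x_land=181.538, impact vy=-10.616
  bounce: vy ← 0.78·10.616 = 8.281
Arc 5: start y=0.000, vy=8.281 → t=1.656, apex=3.429, x_land=205.768, impact vy=-8.281
  bounce: vy ← 0.78·8.281 = 6.459
Arc 6: start y=0.000, vy=6.459 → t=1.292, apex=2.086, x_land=224.667, impact vy=-6.459
  bounce: vy ← 0.78·6.459 = 5.038
Arc 7: start y=0.000, vy=5.038 → t=1.008, apex=1.269, x_land=239.409, impact vy=-5.038
  bounce: vy ← 0.78·5.038 = 3.930

1 4.073 25.024 59.590
2 3.490 15.225 110.649
3 2.722 9.263 150.474
4 2.123 5.636 181.538
5 1.656 3.429 205.768
6 1.292 2.086 224.667
7 1.008 1.269 239.409
final: 239.409 3.930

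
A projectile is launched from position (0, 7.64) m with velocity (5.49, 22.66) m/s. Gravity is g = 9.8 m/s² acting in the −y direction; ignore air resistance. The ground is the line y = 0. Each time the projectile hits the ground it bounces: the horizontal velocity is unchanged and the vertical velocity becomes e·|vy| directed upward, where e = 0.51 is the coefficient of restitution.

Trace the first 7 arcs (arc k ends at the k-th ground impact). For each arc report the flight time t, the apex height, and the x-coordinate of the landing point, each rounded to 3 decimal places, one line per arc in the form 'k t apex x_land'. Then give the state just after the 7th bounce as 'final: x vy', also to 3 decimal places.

1 4.940 33.838 27.121
2 2.680 8.801 41.837
3 1.367 2.289 49.342
4 0.697 0.595 53.169
5 0.356 0.155 55.121
6 0.181 0.040 56.117
7 0.092 0.010 56.624
final: 56.624 0.231

Arc 1: start y=7.640, vy=22.660 → t=4.940, apex=33.838, x_land=27.121, impact vy=-25.753
  bounce: vy ← 0.51·25.753 = 13.134
Arc 2: start y=0.000, vy=13.134 → t=2.680, apex=8.801, x_land=41.837, impact vy=-13.134
  bounce: vy ← 0.51·13.134 = 6.698
Arc 3: start y=0.000, vy=6.698 → t=1.367, apex=2.289, x_land=49.342, impact vy=-6.698
  bounce: vy ← 0.51·6.698 = 3.416
Arc 4: start y=0.000, vy=3.416 → t=0.697, apex=0.595, x_land=53.169, impact vy=-3.416
  bounce: vy ← 0.51·3.416 = 1.742
Arc 5: start y=0.000, vy=1.742 → t=0.356, apex=0.155, x_land=55.121, impact vy=-1.742
  bounce: vy ← 0.51·1.742 = 0.889
Arc 6: start y=0.000, vy=0.889 → t=0.181, apex=0.040, x_land=56.117, impact vy=-0.889
  bounce: vy ← 0.51·0.889 = 0.453
Arc 7: start y=0.000, vy=0.453 → t=0.092, apex=0.010, x_land=56.624, impact vy=-0.453
  bounce: vy ← 0.51·0.453 = 0.231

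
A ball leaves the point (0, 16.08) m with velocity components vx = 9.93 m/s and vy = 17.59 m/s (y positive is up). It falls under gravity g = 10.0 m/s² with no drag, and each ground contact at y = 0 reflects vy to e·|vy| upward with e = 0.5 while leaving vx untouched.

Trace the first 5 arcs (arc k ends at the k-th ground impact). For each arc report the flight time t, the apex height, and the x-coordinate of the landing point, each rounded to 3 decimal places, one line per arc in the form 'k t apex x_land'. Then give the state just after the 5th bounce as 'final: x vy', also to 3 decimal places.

Arc 1: start y=16.080, vy=17.590 → t=4.271, apex=31.550, x_land=42.411, impact vy=-25.120
  bounce: vy ← 0.5·25.120 = 12.560
Arc 2: start y=0.000, vy=12.560 → t=2.512, apex=7.888, x_land=67.355, impact vy=-12.560
  bounce: vy ← 0.5·12.560 = 6.280
Arc 3: start y=0.000, vy=6.280 → t=1.256, apex=1.972, x_land=79.827, impact vy=-6.280
  bounce: vy ← 0.5·6.280 = 3.140
Arc 4: start y=0.000, vy=3.140 → t=0.628, apex=0.493, x_land=86.063, impact vy=-3.140
  bounce: vy ← 0.5·3.140 = 1.570
Arc 5: start y=0.000, vy=1.570 → t=0.314, apex=0.123, x_land=89.181, impact vy=-1.570
  bounce: vy ← 0.5·1.570 = 0.785

1 4.271 31.550 42.411
2 2.512 7.888 67.355
3 1.256 1.972 79.827
4 0.628 0.493 86.063
5 0.314 0.123 89.181
final: 89.181 0.785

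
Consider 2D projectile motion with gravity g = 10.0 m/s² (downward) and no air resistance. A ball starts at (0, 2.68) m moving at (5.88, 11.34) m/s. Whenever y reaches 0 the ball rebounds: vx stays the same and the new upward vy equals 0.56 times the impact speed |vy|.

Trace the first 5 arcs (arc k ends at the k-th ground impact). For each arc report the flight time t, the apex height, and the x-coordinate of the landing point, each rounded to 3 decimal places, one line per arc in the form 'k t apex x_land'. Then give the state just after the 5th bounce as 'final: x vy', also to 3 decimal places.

Arc 1: start y=2.680, vy=11.340 → t=2.484, apex=9.110, x_land=14.605, impact vy=-13.498
  bounce: vy ← 0.56·13.498 = 7.559
Arc 2: start y=0.000, vy=7.559 → t=1.512, apex=2.857, x_land=23.494, impact vy=-7.559
  bounce: vy ← 0.56·7.559 = 4.233
Arc 3: start y=0.000, vy=4.233 → t=0.847, apex=0.896, x_land=28.472, impact vy=-4.233
  bounce: vy ← 0.56·4.233 = 2.370
Arc 4: start y=0.000, vy=2.370 → t=0.474, apex=0.281, x_land=31.260, impact vy=-2.370
  bounce: vy ← 0.56·2.370 = 1.327
Arc 5: start y=0.000, vy=1.327 → t=0.265, apex=0.088, x_land=32.821, impact vy=-1.327
  bounce: vy ← 0.56·1.327 = 0.743

1 2.484 9.110 14.605
2 1.512 2.857 23.494
3 0.847 0.896 28.472
4 0.474 0.281 31.260
5 0.265 0.088 32.821
final: 32.821 0.743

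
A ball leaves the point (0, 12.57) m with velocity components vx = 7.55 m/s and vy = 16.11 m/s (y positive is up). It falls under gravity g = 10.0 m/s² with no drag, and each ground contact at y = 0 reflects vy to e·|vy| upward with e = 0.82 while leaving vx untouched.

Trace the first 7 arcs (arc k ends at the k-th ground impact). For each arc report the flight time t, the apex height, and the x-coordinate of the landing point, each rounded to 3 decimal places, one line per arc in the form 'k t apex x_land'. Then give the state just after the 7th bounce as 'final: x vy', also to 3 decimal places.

1 3.871 25.547 29.229
2 3.707 17.178 57.217
3 3.040 11.550 80.167
4 2.493 7.766 98.986
5 2.044 5.222 114.418
6 1.676 3.511 127.072
7 1.374 2.361 137.448
final: 137.448 5.635

Arc 1: start y=12.570, vy=16.110 → t=3.871, apex=25.547, x_land=29.229, impact vy=-22.604
  bounce: vy ← 0.82·22.604 = 18.535
Arc 2: start y=0.000, vy=18.535 → t=3.707, apex=17.178, x_land=57.217, impact vy=-18.535
  bounce: vy ← 0.82·18.535 = 15.199
Arc 3: start y=0.000, vy=15.199 → t=3.040, apex=11.550, x_land=80.167, impact vy=-15.199
  bounce: vy ← 0.82·15.199 = 12.463
Arc 4: start y=0.000, vy=12.463 → t=2.493, apex=7.766, x_land=98.986, impact vy=-12.463
  bounce: vy ← 0.82·12.463 = 10.220
Arc 5: start y=0.000, vy=10.220 → t=2.044, apex=5.222, x_land=114.418, impact vy=-10.220
  bounce: vy ← 0.82·10.220 = 8.380
Arc 6: start y=0.000, vy=8.380 → t=1.676, apex=3.511, x_land=127.072, impact vy=-8.380
  bounce: vy ← 0.82·8.380 = 6.872
Arc 7: start y=0.000, vy=6.872 → t=1.374, apex=2.361, x_land=137.448, impact vy=-6.872
  bounce: vy ← 0.82·6.872 = 5.635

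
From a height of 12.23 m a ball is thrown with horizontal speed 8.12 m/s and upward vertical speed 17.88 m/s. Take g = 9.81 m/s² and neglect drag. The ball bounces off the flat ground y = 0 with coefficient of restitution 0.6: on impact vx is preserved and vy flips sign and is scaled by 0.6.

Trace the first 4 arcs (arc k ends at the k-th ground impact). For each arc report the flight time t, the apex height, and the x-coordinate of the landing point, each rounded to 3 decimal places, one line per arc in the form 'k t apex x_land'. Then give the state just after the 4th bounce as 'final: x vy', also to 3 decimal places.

Arc 1: start y=12.230, vy=17.880 → t=4.234, apex=28.524, x_land=34.381, impact vy=-23.657
  bounce: vy ← 0.6·23.657 = 14.194
Arc 2: start y=0.000, vy=14.194 → t=2.894, apex=10.269, x_land=57.879, impact vy=-14.194
  bounce: vy ← 0.6·14.194 = 8.516
Arc 3: start y=0.000, vy=8.516 → t=1.736, apex=3.697, x_land=71.977, impact vy=-8.516
  bounce: vy ← 0.6·8.516 = 5.110
Arc 4: start y=0.000, vy=5.110 → t=1.042, apex=1.331, x_land=80.437, impact vy=-5.110
  bounce: vy ← 0.6·5.110 = 3.066

1 4.234 28.524 34.381
2 2.894 10.269 57.879
3 1.736 3.697 71.977
4 1.042 1.331 80.437
final: 80.437 3.066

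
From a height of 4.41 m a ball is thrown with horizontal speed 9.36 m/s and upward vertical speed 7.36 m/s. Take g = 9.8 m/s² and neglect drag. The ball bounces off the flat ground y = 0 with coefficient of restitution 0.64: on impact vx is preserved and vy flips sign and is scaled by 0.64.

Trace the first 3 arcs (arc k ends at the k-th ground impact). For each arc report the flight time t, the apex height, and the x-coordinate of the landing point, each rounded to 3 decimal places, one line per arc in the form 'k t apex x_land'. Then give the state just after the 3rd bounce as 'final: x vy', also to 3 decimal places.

Arc 1: start y=4.410, vy=7.360 → t=1.961, apex=7.174, x_land=18.355, impact vy=-11.858
  bounce: vy ← 0.64·11.858 = 7.589
Arc 2: start y=0.000, vy=7.589 → t=1.549, apex=2.938, x_land=32.851, impact vy=-7.589
  bounce: vy ← 0.64·7.589 = 4.857
Arc 3: start y=0.000, vy=4.857 → t=0.991, apex=1.204, x_land=42.129, impact vy=-4.857
  bounce: vy ← 0.64·4.857 = 3.108

1 1.961 7.174 18.355
2 1.549 2.938 32.851
3 0.991 1.204 42.129
final: 42.129 3.108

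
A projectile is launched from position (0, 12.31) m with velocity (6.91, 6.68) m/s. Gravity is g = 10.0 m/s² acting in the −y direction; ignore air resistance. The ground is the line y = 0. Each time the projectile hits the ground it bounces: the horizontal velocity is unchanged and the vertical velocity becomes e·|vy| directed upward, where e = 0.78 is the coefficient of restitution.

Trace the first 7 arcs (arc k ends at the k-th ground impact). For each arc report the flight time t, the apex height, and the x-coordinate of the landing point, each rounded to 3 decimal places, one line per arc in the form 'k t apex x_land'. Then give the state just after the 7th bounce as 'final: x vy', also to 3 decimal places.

Arc 1: start y=12.310, vy=6.680 → t=2.373, apex=14.541, x_land=16.400, impact vy=-17.054
  bounce: vy ← 0.78·17.054 = 13.302
Arc 2: start y=0.000, vy=13.302 → t=2.660, apex=8.847, x_land=34.783, impact vy=-13.302
  bounce: vy ← 0.78·13.302 = 10.375
Arc 3: start y=0.000, vy=10.375 → t=2.075, apex=5.382, x_land=49.122, impact vy=-10.375
  bounce: vy ← 0.78·10.375 = 8.093
Arc 4: start y=0.000, vy=8.093 → t=1.619, apex=3.275, x_land=60.306, impact vy=-8.093
  bounce: vy ← 0.78·8.093 = 6.312
Arc 5: start y=0.000, vy=6.312 → t=1.262, apex=1.992, x_land=69.030, impact vy=-6.312
  bounce: vy ← 0.78·6.312 = 4.924
Arc 6: start y=0.000, vy=4.924 → t=0.985, apex=1.212, x_land=75.834, impact vy=-4.924
  bounce: vy ← 0.78·4.924 = 3.840
Arc 7: start y=0.000, vy=3.840 → t=0.768, apex=0.737, x_land=81.142, impact vy=-3.840
  bounce: vy ← 0.78·3.840 = 2.996

1 2.373 14.541 16.400
2 2.660 8.847 34.783
3 2.075 5.382 49.122
4 1.619 3.275 60.306
5 1.262 1.992 69.030
6 0.985 1.212 75.834
7 0.768 0.737 81.142
final: 81.142 2.996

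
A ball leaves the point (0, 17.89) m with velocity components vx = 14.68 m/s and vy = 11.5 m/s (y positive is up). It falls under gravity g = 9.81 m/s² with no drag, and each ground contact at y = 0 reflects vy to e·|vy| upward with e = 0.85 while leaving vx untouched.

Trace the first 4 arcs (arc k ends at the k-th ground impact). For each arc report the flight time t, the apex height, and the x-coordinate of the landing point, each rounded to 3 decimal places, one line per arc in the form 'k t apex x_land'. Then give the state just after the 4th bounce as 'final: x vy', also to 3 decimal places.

1 3.413 24.631 50.105
2 3.809 17.796 106.028
3 3.238 12.857 153.563
4 2.752 9.289 193.968
final: 193.968 11.475

Arc 1: start y=17.890, vy=11.500 → t=3.413, apex=24.631, x_land=50.105, impact vy=-21.983
  bounce: vy ← 0.85·21.983 = 18.686
Arc 2: start y=0.000, vy=18.686 → t=3.809, apex=17.796, x_land=106.028, impact vy=-18.686
  bounce: vy ← 0.85·18.686 = 15.883
Arc 3: start y=0.000, vy=15.883 → t=3.238, apex=12.857, x_land=153.563, impact vy=-15.883
  bounce: vy ← 0.85·15.883 = 13.500
Arc 4: start y=0.000, vy=13.500 → t=2.752, apex=9.289, x_land=193.968, impact vy=-13.500
  bounce: vy ← 0.85·13.500 = 11.475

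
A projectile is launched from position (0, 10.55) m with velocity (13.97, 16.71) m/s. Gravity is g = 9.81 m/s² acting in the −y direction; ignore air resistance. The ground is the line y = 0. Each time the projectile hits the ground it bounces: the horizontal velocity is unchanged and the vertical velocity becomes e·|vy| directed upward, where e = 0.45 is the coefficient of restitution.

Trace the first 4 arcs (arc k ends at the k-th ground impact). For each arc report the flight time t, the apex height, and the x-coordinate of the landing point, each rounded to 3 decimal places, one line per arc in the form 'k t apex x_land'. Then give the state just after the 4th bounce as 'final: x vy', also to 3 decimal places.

1 3.951 24.782 55.197
2 2.023 5.018 83.458
3 0.910 1.016 96.175
4 0.410 0.206 101.898
final: 101.898 0.904

Arc 1: start y=10.550, vy=16.710 → t=3.951, apex=24.782, x_land=55.197, impact vy=-22.050
  bounce: vy ← 0.45·22.050 = 9.923
Arc 2: start y=0.000, vy=9.923 → t=2.023, apex=5.018, x_land=83.458, impact vy=-9.923
  bounce: vy ← 0.45·9.923 = 4.465
Arc 3: start y=0.000, vy=4.465 → t=0.910, apex=1.016, x_land=96.175, impact vy=-4.465
  bounce: vy ← 0.45·4.465 = 2.009
Arc 4: start y=0.000, vy=2.009 → t=0.410, apex=0.206, x_land=101.898, impact vy=-2.009
  bounce: vy ← 0.45·2.009 = 0.904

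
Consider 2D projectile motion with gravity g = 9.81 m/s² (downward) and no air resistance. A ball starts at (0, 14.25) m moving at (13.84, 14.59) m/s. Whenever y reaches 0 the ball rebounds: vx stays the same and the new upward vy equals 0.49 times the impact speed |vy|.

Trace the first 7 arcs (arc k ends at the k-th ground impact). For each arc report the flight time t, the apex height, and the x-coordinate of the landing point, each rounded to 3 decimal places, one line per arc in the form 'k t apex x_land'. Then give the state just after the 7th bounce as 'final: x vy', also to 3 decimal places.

1 3.749 25.100 51.891
2 2.217 6.026 82.573
3 1.086 1.447 97.607
4 0.532 0.347 104.973
5 0.261 0.083 108.583
6 0.128 0.020 110.352
7 0.063 0.005 111.218
final: 111.218 0.151

Arc 1: start y=14.250, vy=14.590 → t=3.749, apex=25.100, x_land=51.891, impact vy=-22.191
  bounce: vy ← 0.49·22.191 = 10.874
Arc 2: start y=0.000, vy=10.874 → t=2.217, apex=6.026, x_land=82.573, impact vy=-10.874
  bounce: vy ← 0.49·10.874 = 5.328
Arc 3: start y=0.000, vy=5.328 → t=1.086, apex=1.447, x_land=97.607, impact vy=-5.328
  bounce: vy ← 0.49·5.328 = 2.611
Arc 4: start y=0.000, vy=2.611 → t=0.532, apex=0.347, x_land=104.973, impact vy=-2.611
  bounce: vy ← 0.49·2.611 = 1.279
Arc 5: start y=0.000, vy=1.279 → t=0.261, apex=0.083, x_land=108.583, impact vy=-1.279
  bounce: vy ← 0.49·1.279 = 0.627
Arc 6: start y=0.000, vy=0.627 → t=0.128, apex=0.020, x_land=110.352, impact vy=-0.627
  bounce: vy ← 0.49·0.627 = 0.307
Arc 7: start y=0.000, vy=0.307 → t=0.063, apex=0.005, x_land=111.218, impact vy=-0.307
  bounce: vy ← 0.49·0.307 = 0.151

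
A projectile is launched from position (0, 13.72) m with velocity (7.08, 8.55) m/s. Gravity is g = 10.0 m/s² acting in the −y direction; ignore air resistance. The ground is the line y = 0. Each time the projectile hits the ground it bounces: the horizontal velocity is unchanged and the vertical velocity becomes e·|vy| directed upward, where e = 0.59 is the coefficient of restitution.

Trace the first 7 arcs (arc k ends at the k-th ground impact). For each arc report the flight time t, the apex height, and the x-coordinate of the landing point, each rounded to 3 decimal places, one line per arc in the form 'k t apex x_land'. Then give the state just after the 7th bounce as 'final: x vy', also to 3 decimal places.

Arc 1: start y=13.720, vy=8.550 → t=2.719, apex=17.375, x_land=19.252, impact vy=-18.641
  bounce: vy ← 0.59·18.641 = 10.998
Arc 2: start y=0.000, vy=10.998 → t=2.200, apex=6.048, x_land=34.825, impact vy=-10.998
  bounce: vy ← 0.59·10.998 = 6.489
Arc 3: start y=0.000, vy=6.489 → t=1.298, apex=2.105, x_land=44.014, impact vy=-6.489
  bounce: vy ← 0.59·6.489 = 3.829
Arc 4: start y=0.000, vy=3.829 → t=0.766, apex=0.733, x_land=49.435, impact vy=-3.829
  bounce: vy ← 0.59·3.829 = 2.259
Arc 5: start y=0.000, vy=2.259 → t=0.452, apex=0.255, x_land=52.634, impact vy=-2.259
  bounce: vy ← 0.59·2.259 = 1.333
Arc 6: start y=0.000, vy=1.333 → t=0.267, apex=0.089, x_land=54.521, impact vy=-1.333
  bounce: vy ← 0.59·1.333 = 0.786
Arc 7: start y=0.000, vy=0.786 → t=0.157, apex=0.031, x_land=55.634, impact vy=-0.786
  bounce: vy ← 0.59·0.786 = 0.464

1 2.719 17.375 19.252
2 2.200 6.048 34.825
3 1.298 2.105 44.014
4 0.766 0.733 49.435
5 0.452 0.255 52.634
6 0.267 0.089 54.521
7 0.157 0.031 55.634
final: 55.634 0.464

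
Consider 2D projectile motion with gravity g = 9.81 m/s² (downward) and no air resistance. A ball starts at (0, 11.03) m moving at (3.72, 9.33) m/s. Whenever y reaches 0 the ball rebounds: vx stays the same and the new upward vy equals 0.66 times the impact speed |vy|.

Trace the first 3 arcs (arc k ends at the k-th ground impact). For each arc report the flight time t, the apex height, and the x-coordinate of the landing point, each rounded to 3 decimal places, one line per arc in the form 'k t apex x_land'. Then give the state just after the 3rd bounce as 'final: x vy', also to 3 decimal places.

1 2.727 15.467 10.144
2 2.344 6.737 18.863
3 1.547 2.935 24.618
final: 24.618 5.008

Arc 1: start y=11.030, vy=9.330 → t=2.727, apex=15.467, x_land=10.144, impact vy=-17.420
  bounce: vy ← 0.66·17.420 = 11.497
Arc 2: start y=0.000, vy=11.497 → t=2.344, apex=6.737, x_land=18.863, impact vy=-11.497
  bounce: vy ← 0.66·11.497 = 7.588
Arc 3: start y=0.000, vy=7.588 → t=1.547, apex=2.935, x_land=24.618, impact vy=-7.588
  bounce: vy ← 0.66·7.588 = 5.008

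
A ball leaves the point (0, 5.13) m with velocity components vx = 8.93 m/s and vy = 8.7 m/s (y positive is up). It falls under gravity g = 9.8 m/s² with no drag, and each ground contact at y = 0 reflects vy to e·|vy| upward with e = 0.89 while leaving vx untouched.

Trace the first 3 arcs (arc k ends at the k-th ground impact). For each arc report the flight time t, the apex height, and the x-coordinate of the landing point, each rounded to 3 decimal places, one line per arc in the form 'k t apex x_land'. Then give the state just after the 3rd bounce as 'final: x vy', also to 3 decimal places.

1 2.242 8.992 20.025
2 2.411 7.122 41.557
3 2.146 5.642 60.721
final: 60.721 9.359

Arc 1: start y=5.130, vy=8.700 → t=2.242, apex=8.992, x_land=20.025, impact vy=-13.275
  bounce: vy ← 0.89·13.275 = 11.815
Arc 2: start y=0.000, vy=11.815 → t=2.411, apex=7.122, x_land=41.557, impact vy=-11.815
  bounce: vy ← 0.89·11.815 = 10.515
Arc 3: start y=0.000, vy=10.515 → t=2.146, apex=5.642, x_land=60.721, impact vy=-10.515
  bounce: vy ← 0.89·10.515 = 9.359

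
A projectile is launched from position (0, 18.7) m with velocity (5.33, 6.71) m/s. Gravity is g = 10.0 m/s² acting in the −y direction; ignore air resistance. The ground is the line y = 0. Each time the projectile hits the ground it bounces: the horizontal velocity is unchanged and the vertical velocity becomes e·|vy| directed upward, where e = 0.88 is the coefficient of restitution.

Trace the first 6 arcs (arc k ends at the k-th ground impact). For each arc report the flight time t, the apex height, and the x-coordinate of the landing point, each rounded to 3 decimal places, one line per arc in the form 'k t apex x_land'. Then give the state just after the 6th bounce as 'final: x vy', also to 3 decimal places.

Arc 1: start y=18.700, vy=6.710 → t=2.718, apex=20.951, x_land=14.487, impact vy=-20.470
  bounce: vy ← 0.88·20.470 = 18.014
Arc 2: start y=0.000, vy=18.014 → t=3.603, apex=16.225, x_land=33.690, impact vy=-18.014
  bounce: vy ← 0.88·18.014 = 15.852
Arc 3: start y=0.000, vy=15.852 → t=3.170, apex=12.564, x_land=50.588, impact vy=-15.852
  bounce: vy ← 0.88·15.852 = 13.950
Arc 4: start y=0.000, vy=13.950 → t=2.790, apex=9.730, x_land=65.458, impact vy=-13.950
  bounce: vy ← 0.88·13.950 = 12.276
Arc 5: start y=0.000, vy=12.276 → t=2.455, apex=7.535, x_land=78.544, impact vy=-12.276
  bounce: vy ← 0.88·12.276 = 10.803
Arc 6: start y=0.000, vy=10.803 → t=2.161, apex=5.835, x_land=90.060, impact vy=-10.803
  bounce: vy ← 0.88·10.803 = 9.506

1 2.718 20.951 14.487
2 3.603 16.225 33.690
3 3.170 12.564 50.588
4 2.790 9.730 65.458
5 2.455 7.535 78.544
6 2.161 5.835 90.060
final: 90.060 9.506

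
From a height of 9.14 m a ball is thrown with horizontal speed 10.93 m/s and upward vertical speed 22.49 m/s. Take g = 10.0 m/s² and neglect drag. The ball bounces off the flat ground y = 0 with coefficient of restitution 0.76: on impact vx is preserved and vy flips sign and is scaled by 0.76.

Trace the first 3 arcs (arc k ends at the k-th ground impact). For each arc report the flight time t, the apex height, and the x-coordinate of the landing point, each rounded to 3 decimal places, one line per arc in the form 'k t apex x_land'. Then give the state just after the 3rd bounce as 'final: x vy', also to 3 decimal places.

1 4.873 34.430 53.263
2 3.989 19.887 96.859
3 3.031 11.487 129.992
final: 129.992 11.519

Arc 1: start y=9.140, vy=22.490 → t=4.873, apex=34.430, x_land=53.263, impact vy=-26.241
  bounce: vy ← 0.76·26.241 = 19.943
Arc 2: start y=0.000, vy=19.943 → t=3.989, apex=19.887, x_land=96.859, impact vy=-19.943
  bounce: vy ← 0.76·19.943 = 15.157
Arc 3: start y=0.000, vy=15.157 → t=3.031, apex=11.487, x_land=129.992, impact vy=-15.157
  bounce: vy ← 0.76·15.157 = 11.519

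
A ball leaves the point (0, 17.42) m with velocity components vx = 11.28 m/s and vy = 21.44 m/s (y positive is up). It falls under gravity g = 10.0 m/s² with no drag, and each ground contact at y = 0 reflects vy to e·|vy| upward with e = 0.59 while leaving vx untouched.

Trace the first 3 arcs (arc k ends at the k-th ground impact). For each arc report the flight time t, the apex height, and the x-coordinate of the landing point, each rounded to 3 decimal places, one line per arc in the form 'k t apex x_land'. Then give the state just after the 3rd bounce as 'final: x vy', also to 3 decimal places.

1 4.987 40.404 56.250
2 3.354 14.065 94.087
3 1.979 4.896 116.410
final: 116.410 5.838

Arc 1: start y=17.420, vy=21.440 → t=4.987, apex=40.404, x_land=56.250, impact vy=-28.427
  bounce: vy ← 0.59·28.427 = 16.772
Arc 2: start y=0.000, vy=16.772 → t=3.354, apex=14.065, x_land=94.087, impact vy=-16.772
  bounce: vy ← 0.59·16.772 = 9.895
Arc 3: start y=0.000, vy=9.895 → t=1.979, apex=4.896, x_land=116.410, impact vy=-9.895
  bounce: vy ← 0.59·9.895 = 5.838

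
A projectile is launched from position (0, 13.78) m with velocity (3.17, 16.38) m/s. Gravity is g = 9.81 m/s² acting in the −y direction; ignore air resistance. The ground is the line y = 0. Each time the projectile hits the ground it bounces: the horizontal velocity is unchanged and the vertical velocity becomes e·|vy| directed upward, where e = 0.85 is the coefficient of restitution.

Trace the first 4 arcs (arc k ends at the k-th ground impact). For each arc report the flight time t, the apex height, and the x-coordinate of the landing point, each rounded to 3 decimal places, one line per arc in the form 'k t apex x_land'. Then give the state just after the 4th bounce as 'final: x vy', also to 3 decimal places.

Arc 1: start y=13.780, vy=16.380 → t=4.036, apex=27.455, x_land=12.793, impact vy=-23.209
  bounce: vy ← 0.85·23.209 = 19.728
Arc 2: start y=0.000, vy=19.728 → t=4.022, apex=19.836, x_land=25.543, impact vy=-19.728
  bounce: vy ← 0.85·19.728 = 16.769
Arc 3: start y=0.000, vy=16.769 → t=3.419, apex=14.332, x_land=36.380, impact vy=-16.769
  bounce: vy ← 0.85·16.769 = 14.253
Arc 4: start y=0.000, vy=14.253 → t=2.906, apex=10.355, x_land=45.591, impact vy=-14.253
  bounce: vy ← 0.85·14.253 = 12.115

1 4.036 27.455 12.793
2 4.022 19.836 25.543
3 3.419 14.332 36.380
4 2.906 10.355 45.591
final: 45.591 12.115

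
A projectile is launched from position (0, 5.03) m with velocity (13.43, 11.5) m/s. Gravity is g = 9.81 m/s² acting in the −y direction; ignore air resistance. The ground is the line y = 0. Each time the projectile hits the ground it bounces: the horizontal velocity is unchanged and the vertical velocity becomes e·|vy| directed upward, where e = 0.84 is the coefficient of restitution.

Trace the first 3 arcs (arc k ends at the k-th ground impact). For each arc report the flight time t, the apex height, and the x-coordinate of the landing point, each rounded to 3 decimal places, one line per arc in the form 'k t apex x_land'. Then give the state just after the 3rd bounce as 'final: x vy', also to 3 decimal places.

Arc 1: start y=5.030, vy=11.500 → t=2.721, apex=11.771, x_land=36.548, impact vy=-15.197
  bounce: vy ← 0.84·15.197 = 12.765
Arc 2: start y=0.000, vy=12.765 → t=2.602, apex=8.305, x_land=71.499, impact vy=-12.765
  bounce: vy ← 0.84·12.765 = 10.723
Arc 3: start y=0.000, vy=10.723 → t=2.186, apex=5.860, x_land=100.859, impact vy=-10.723
  bounce: vy ← 0.84·10.723 = 9.007

1 2.721 11.771 36.548
2 2.602 8.305 71.499
3 2.186 5.860 100.859
final: 100.859 9.007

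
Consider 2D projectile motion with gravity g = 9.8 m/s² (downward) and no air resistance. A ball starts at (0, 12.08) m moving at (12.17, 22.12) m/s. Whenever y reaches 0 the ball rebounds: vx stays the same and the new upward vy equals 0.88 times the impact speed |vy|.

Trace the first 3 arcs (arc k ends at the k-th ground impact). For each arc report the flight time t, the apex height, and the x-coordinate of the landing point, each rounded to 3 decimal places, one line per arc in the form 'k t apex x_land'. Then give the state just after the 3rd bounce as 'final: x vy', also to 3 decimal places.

1 5.007 37.044 60.931
2 4.839 28.687 119.824
3 4.258 22.215 171.650
final: 171.650 18.363

Arc 1: start y=12.080, vy=22.120 → t=5.007, apex=37.044, x_land=60.931, impact vy=-26.946
  bounce: vy ← 0.88·26.946 = 23.712
Arc 2: start y=0.000, vy=23.712 → t=4.839, apex=28.687, x_land=119.824, impact vy=-23.712
  bounce: vy ← 0.88·23.712 = 20.867
Arc 3: start y=0.000, vy=20.867 → t=4.258, apex=22.215, x_land=171.650, impact vy=-20.867
  bounce: vy ← 0.88·20.867 = 18.363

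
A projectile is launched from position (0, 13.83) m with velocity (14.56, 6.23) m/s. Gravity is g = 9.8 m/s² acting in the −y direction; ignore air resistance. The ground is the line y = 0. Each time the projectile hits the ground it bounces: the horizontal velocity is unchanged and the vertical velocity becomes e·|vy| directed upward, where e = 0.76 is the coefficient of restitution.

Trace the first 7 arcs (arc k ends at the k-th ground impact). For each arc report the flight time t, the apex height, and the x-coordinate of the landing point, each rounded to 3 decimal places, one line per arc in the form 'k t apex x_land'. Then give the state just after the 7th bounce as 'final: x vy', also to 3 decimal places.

1 2.432 15.810 35.410
2 2.730 9.132 75.163
3 2.075 5.275 105.376
4 1.577 3.047 128.338
5 1.199 1.760 145.789
6 0.911 1.016 159.051
7 0.692 0.587 169.131
final: 169.131 2.578

Arc 1: start y=13.830, vy=6.230 → t=2.432, apex=15.810, x_land=35.410, impact vy=-17.603
  bounce: vy ← 0.76·17.603 = 13.379
Arc 2: start y=0.000, vy=13.379 → t=2.730, apex=9.132, x_land=75.163, impact vy=-13.379
  bounce: vy ← 0.76·13.379 = 10.168
Arc 3: start y=0.000, vy=10.168 → t=2.075, apex=5.275, x_land=105.376, impact vy=-10.168
  bounce: vy ← 0.76·10.168 = 7.727
Arc 4: start y=0.000, vy=7.727 → t=1.577, apex=3.047, x_land=128.338, impact vy=-7.727
  bounce: vy ← 0.76·7.727 = 5.873
Arc 5: start y=0.000, vy=5.873 → t=1.199, apex=1.760, x_land=145.789, impact vy=-5.873
  bounce: vy ← 0.76·5.873 = 4.463
Arc 6: start y=0.000, vy=4.463 → t=0.911, apex=1.016, x_land=159.051, impact vy=-4.463
  bounce: vy ← 0.76·4.463 = 3.392
Arc 7: start y=0.000, vy=3.392 → t=0.692, apex=0.587, x_land=169.131, impact vy=-3.392
  bounce: vy ← 0.76·3.392 = 2.578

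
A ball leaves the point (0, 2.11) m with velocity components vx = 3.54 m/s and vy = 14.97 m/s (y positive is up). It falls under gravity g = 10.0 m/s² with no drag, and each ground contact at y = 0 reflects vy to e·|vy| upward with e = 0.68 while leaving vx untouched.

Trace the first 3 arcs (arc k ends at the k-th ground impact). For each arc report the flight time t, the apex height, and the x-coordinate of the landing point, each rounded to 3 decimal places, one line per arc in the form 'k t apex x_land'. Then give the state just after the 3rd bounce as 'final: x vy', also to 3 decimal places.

Arc 1: start y=2.110, vy=14.970 → t=3.129, apex=13.315, x_land=11.076, impact vy=-16.319
  bounce: vy ← 0.68·16.319 = 11.097
Arc 2: start y=0.000, vy=11.097 → t=2.219, apex=6.157, x_land=18.933, impact vy=-11.097
  bounce: vy ← 0.68·11.097 = 7.546
Arc 3: start y=0.000, vy=7.546 → t=1.509, apex=2.847, x_land=24.275, impact vy=-7.546
  bounce: vy ← 0.68·7.546 = 5.131

1 3.129 13.315 11.076
2 2.219 6.157 18.933
3 1.509 2.847 24.275
final: 24.275 5.131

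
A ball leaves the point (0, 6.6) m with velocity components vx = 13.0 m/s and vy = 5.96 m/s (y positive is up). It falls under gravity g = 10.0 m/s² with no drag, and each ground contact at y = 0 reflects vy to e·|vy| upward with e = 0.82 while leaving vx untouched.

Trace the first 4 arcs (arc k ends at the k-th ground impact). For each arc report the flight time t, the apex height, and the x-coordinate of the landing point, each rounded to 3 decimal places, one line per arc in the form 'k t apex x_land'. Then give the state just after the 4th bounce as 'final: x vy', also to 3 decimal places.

1 1.890 8.376 24.574
2 2.123 5.632 52.168
3 1.741 3.787 74.796
4 1.427 2.546 93.350
final: 93.350 5.852

Arc 1: start y=6.600, vy=5.960 → t=1.890, apex=8.376, x_land=24.574, impact vy=-12.943
  bounce: vy ← 0.82·12.943 = 10.613
Arc 2: start y=0.000, vy=10.613 → t=2.123, apex=5.632, x_land=52.168, impact vy=-10.613
  bounce: vy ← 0.82·10.613 = 8.703
Arc 3: start y=0.000, vy=8.703 → t=1.741, apex=3.787, x_land=74.796, impact vy=-8.703
  bounce: vy ← 0.82·8.703 = 7.136
Arc 4: start y=0.000, vy=7.136 → t=1.427, apex=2.546, x_land=93.350, impact vy=-7.136
  bounce: vy ← 0.82·7.136 = 5.852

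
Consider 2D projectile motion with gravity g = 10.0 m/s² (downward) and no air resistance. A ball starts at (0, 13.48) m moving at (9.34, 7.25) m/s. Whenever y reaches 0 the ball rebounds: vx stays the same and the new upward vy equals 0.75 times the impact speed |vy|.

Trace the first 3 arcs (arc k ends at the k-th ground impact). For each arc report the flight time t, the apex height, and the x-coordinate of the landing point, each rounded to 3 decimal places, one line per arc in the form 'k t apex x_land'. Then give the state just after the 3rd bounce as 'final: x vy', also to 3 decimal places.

Arc 1: start y=13.480, vy=7.250 → t=2.520, apex=16.108, x_land=23.536, impact vy=-17.949
  bounce: vy ← 0.75·17.949 = 13.462
Arc 2: start y=0.000, vy=13.462 → t=2.692, apex=9.061, x_land=48.682, impact vy=-13.462
  bounce: vy ← 0.75·13.462 = 10.096
Arc 3: start y=0.000, vy=10.096 → t=2.019, apex=5.097, x_land=67.542, impact vy=-10.096
  bounce: vy ← 0.75·10.096 = 7.572

1 2.520 16.108 23.536
2 2.692 9.061 48.682
3 2.019 5.097 67.542
final: 67.542 7.572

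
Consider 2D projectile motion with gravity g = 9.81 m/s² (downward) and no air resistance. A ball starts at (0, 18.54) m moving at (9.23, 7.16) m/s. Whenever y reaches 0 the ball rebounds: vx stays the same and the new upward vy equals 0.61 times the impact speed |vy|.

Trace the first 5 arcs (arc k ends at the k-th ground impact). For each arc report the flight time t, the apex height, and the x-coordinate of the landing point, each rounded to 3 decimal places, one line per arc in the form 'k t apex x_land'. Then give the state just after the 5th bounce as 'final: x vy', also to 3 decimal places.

Arc 1: start y=18.540, vy=7.160 → t=2.807, apex=21.153, x_land=25.904, impact vy=-20.372
  bounce: vy ← 0.61·20.372 = 12.427
Arc 2: start y=0.000, vy=12.427 → t=2.534, apex=7.871, x_land=49.289, impact vy=-12.427
  bounce: vy ← 0.61·12.427 = 7.580
Arc 3: start y=0.000, vy=7.580 → t=1.545, apex=2.929, x_land=63.553, impact vy=-7.580
  bounce: vy ← 0.61·7.580 = 4.624
Arc 4: start y=0.000, vy=4.624 → t=0.943, apex=1.090, x_land=72.255, impact vy=-4.624
  bounce: vy ← 0.61·4.624 = 2.821
Arc 5: start y=0.000, vy=2.821 → t=0.575, apex=0.406, x_land=77.562, impact vy=-2.821
  bounce: vy ← 0.61·2.821 = 1.721

1 2.807 21.153 25.904
2 2.534 7.871 49.289
3 1.545 2.929 63.553
4 0.943 1.090 72.255
5 0.575 0.406 77.562
final: 77.562 1.721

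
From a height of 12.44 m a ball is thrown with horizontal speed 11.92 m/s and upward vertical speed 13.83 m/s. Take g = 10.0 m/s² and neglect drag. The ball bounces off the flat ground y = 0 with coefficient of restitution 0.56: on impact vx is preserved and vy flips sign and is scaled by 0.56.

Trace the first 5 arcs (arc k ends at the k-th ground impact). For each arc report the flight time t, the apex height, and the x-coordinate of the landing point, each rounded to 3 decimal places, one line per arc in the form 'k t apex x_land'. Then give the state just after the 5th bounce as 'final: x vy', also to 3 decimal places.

1 3.481 22.003 41.491
2 2.350 6.900 69.497
3 1.316 2.164 85.181
4 0.737 0.679 93.963
5 0.413 0.213 98.882
final: 98.882 1.155

Arc 1: start y=12.440, vy=13.830 → t=3.481, apex=22.003, x_land=41.491, impact vy=-20.978
  bounce: vy ← 0.56·20.978 = 11.748
Arc 2: start y=0.000, vy=11.748 → t=2.350, apex=6.900, x_land=69.497, impact vy=-11.748
  bounce: vy ← 0.56·11.748 = 6.579
Arc 3: start y=0.000, vy=6.579 → t=1.316, apex=2.164, x_land=85.181, impact vy=-6.579
  bounce: vy ← 0.56·6.579 = 3.684
Arc 4: start y=0.000, vy=3.684 → t=0.737, apex=0.679, x_land=93.963, impact vy=-3.684
  bounce: vy ← 0.56·3.684 = 2.063
Arc 5: start y=0.000, vy=2.063 → t=0.413, apex=0.213, x_land=98.882, impact vy=-2.063
  bounce: vy ← 0.56·2.063 = 1.155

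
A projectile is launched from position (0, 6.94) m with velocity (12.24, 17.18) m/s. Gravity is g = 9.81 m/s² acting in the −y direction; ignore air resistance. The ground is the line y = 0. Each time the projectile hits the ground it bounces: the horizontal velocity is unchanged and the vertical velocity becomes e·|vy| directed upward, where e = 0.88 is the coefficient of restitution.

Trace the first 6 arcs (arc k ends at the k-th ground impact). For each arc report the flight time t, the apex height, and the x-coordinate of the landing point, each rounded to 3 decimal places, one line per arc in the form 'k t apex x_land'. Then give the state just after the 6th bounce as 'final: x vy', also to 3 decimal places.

Arc 1: start y=6.940, vy=17.180 → t=3.868, apex=21.983, x_land=47.348, impact vy=-20.768
  bounce: vy ← 0.88·20.768 = 18.276
Arc 2: start y=0.000, vy=18.276 → t=3.726, apex=17.024, x_land=92.954, impact vy=-18.276
  bounce: vy ← 0.88·18.276 = 16.083
Arc 3: start y=0.000, vy=16.083 → t=3.279, apex=13.183, x_land=133.087, impact vy=-16.083
  bounce: vy ← 0.88·16.083 = 14.153
Arc 4: start y=0.000, vy=14.153 → t=2.885, apex=10.209, x_land=168.405, impact vy=-14.153
  bounce: vy ← 0.88·14.153 = 12.455
Arc 5: start y=0.000, vy=12.455 → t=2.539, apex=7.906, x_land=199.484, impact vy=-12.455
  bounce: vy ← 0.88·12.455 = 10.960
Arc 6: start y=0.000, vy=10.960 → t=2.234, apex=6.122, x_land=226.834, impact vy=-10.960
  bounce: vy ← 0.88·10.960 = 9.645

1 3.868 21.983 47.348
2 3.726 17.024 92.954
3 3.279 13.183 133.087
4 2.885 10.209 168.405
5 2.539 7.906 199.484
6 2.234 6.122 226.834
final: 226.834 9.645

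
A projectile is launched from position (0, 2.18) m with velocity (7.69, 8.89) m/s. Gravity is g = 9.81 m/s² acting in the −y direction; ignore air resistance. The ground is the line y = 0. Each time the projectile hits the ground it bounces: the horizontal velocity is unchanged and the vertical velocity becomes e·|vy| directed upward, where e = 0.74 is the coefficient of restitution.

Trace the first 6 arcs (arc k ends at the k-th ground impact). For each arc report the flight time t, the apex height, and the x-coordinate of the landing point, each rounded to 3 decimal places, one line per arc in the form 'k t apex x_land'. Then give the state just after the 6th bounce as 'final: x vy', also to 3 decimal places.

1 2.031 6.208 15.620
2 1.665 3.400 28.424
3 1.232 1.862 37.899
4 0.912 1.019 44.911
5 0.675 0.558 50.099
6 0.499 0.306 53.939
final: 53.939 1.812

Arc 1: start y=2.180, vy=8.890 → t=2.031, apex=6.208, x_land=15.620, impact vy=-11.036
  bounce: vy ← 0.74·11.036 = 8.167
Arc 2: start y=0.000, vy=8.167 → t=1.665, apex=3.400, x_land=28.424, impact vy=-8.167
  bounce: vy ← 0.74·8.167 = 6.044
Arc 3: start y=0.000, vy=6.044 → t=1.232, apex=1.862, x_land=37.899, impact vy=-6.044
  bounce: vy ← 0.74·6.044 = 4.472
Arc 4: start y=0.000, vy=4.472 → t=0.912, apex=1.019, x_land=44.911, impact vy=-4.472
  bounce: vy ← 0.74·4.472 = 3.309
Arc 5: start y=0.000, vy=3.309 → t=0.675, apex=0.558, x_land=50.099, impact vy=-3.309
  bounce: vy ← 0.74·3.309 = 2.449
Arc 6: start y=0.000, vy=2.449 → t=0.499, apex=0.306, x_land=53.939, impact vy=-2.449
  bounce: vy ← 0.74·2.449 = 1.812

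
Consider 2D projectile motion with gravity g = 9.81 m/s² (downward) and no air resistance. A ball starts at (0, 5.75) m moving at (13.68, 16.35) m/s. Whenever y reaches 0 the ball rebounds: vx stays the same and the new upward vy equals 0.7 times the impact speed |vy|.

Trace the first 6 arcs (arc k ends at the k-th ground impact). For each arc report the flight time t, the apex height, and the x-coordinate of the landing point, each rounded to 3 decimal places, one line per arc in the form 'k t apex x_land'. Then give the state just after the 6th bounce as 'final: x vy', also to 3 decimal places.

Arc 1: start y=5.750, vy=16.350 → t=3.654, apex=19.375, x_land=49.989, impact vy=-19.497
  bounce: vy ← 0.7·19.497 = 13.648
Arc 2: start y=0.000, vy=13.648 → t=2.782, apex=9.494, x_land=88.053, impact vy=-13.648
  bounce: vy ← 0.7·13.648 = 9.554
Arc 3: start y=0.000, vy=9.554 → t=1.948, apex=4.652, x_land=114.698, impact vy=-9.554
  bounce: vy ← 0.7·9.554 = 6.688
Arc 4: start y=0.000, vy=6.688 → t=1.363, apex=2.279, x_land=133.349, impact vy=-6.688
  bounce: vy ← 0.7·6.688 = 4.681
Arc 5: start y=0.000, vy=4.681 → t=0.954, apex=1.117, x_land=146.405, impact vy=-4.681
  bounce: vy ← 0.7·4.681 = 3.277
Arc 6: start y=0.000, vy=3.277 → t=0.668, apex=0.547, x_land=155.544, impact vy=-3.277
  bounce: vy ← 0.7·3.277 = 2.294

1 3.654 19.375 49.989
2 2.782 9.494 88.053
3 1.948 4.652 114.698
4 1.363 2.279 133.349
5 0.954 1.117 146.405
6 0.668 0.547 155.544
final: 155.544 2.294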